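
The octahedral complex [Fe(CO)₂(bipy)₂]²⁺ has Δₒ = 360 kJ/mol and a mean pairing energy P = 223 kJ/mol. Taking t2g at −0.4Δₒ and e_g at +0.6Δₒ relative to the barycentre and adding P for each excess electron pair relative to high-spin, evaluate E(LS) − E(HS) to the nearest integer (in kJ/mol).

-274

Ligand charges: 2×(+0) from CO and 2×(+0) from bipy sum to +0; with overall charge +2, Fe is +2.
Fe is in group 8, so Fe²⁺ is d⁶ (8 − 2 = 6).
High-spin d⁶ fills as t2g^4 e_g^2 with CFSE 4(−0.4) + 2(+0.6) = -0.4Δₒ = -144 kJ/mol.
Low-spin t2g^6 e_g^0 gives -2.4Δₒ = -864 kJ/mol, but forming 2 extra pairs costs 2P = 446 kJ/mol, so E(LS) = -864 + 446 = -418 kJ/mol.
E(LS) − E(HS) = -418 − (-144) = -274 kJ/mol.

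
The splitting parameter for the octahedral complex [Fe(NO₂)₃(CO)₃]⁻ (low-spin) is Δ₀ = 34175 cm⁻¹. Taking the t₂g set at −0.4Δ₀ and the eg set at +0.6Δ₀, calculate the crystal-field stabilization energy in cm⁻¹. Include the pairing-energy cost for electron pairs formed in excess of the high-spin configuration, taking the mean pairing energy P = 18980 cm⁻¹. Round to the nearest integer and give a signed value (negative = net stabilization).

Ligand charges: 3×(-1) from NO₂⁻ and 3×(+0) from CO sum to -3; with overall charge -1, Fe is +2.
Group 8 minus oxidation state +2 gives a d⁶ configuration for Fe²⁺.
Electron filling gives t₂g⁶ eg⁰.
The orbital stabilization is -2.4Δ₀ = -2.4 × 34175 = -82020 cm⁻¹.
Relative to high-spin t₂g⁴ eg² (1 paired), the low-spin configuration has 2 additional pairs, contributing +2 × 18980 = +37960 cm⁻¹.
Net CFSE = -82020 + 37960 = -44060 cm⁻¹.

-44060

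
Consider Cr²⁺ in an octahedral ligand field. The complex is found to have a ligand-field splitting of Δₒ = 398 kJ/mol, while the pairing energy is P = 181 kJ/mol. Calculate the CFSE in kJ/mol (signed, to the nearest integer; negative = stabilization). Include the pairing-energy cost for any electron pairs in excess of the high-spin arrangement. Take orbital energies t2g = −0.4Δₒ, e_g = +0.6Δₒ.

Cr²⁺: group 6, so d-count = 6 − 2 = 4.
With Δₒ > P the complex is low-spin.
Configuration: t2g^4 e_g^0.
Orbital CFSE = -1.6Δₒ = -1.6 × 398 = -637 kJ/mol.
Excess pairs vs high-spin: 1 − 0 = 1; pairing cost = +181 kJ/mol.
Net CFSE = -637 + 181 = -456 kJ/mol.

-456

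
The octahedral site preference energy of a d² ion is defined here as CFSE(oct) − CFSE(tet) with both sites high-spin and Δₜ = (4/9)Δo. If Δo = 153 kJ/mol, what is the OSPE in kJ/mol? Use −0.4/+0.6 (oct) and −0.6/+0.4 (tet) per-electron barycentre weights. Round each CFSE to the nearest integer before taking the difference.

In an octahedral site d² (HS) is t2g^2 e_g^0, giving CFSE(oct) = -0.8Δo = -122 kJ/mol.
Tetrahedral e^2 t2^0 gives -1.2Δₜ = -1.2 × (4/9) × 153 = -82 kJ/mol.
Subtracting, OSPE = -122 − (-82) = -40 kJ/mol.

-40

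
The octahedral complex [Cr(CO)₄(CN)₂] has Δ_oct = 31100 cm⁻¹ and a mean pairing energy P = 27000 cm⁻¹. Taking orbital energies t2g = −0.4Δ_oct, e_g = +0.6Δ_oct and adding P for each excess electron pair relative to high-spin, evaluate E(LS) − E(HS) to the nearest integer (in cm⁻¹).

-4100

Ligand charges: 4×(+0) from CO and 2×(-1) from CN⁻ sum to -2; with overall charge +0, Cr is +2.
Cr is in group 6, so Cr²⁺ is d⁴ (6 − 2 = 4).
In the high-spin limit (t2g^3 e_g^1) the orbital term is -0.6Δ_oct = -18660 cm⁻¹, with no excess pairing.
For low-spin the configuration is t2g^4 e_g^0: orbital energy -1.6 × 31100 = -49760 cm⁻¹, and 1 additional pair relative to high-spin adds 27000 cm⁻¹, giving -22760 cm⁻¹.
Thus E(LS) − E(HS) = -4100 cm⁻¹.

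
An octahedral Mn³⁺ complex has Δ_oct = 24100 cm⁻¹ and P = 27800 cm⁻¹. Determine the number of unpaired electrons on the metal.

4

Mn sits in group 7; removing 3 electrons leaves Mn³⁺ with 7 − 3 = 4 d electrons.
Since Δ_oct = 24100 cm⁻¹ < P = 27800 cm⁻¹, the complex adopts the high-spin configuration.
Filling d⁴ accordingly: t₂g³ eg¹.
Unpaired electrons: 4.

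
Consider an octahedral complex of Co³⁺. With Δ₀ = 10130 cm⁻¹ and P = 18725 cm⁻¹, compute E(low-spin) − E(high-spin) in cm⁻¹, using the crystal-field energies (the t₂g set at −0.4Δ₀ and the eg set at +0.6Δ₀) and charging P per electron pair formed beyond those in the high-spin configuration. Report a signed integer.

17190

Co is in group 9, so Co³⁺ is d⁶ (9 − 3 = 6).
High-spin: t₂g⁴ eg², CFSE = -0.4Δ₀ = -4052 cm⁻¹.
Low-spin: t₂g⁶ eg⁰, orbital CFSE = -2.4Δ₀ = -24312 cm⁻¹; plus 2 excess pairs × P = +37450 cm⁻¹; total 13138 cm⁻¹.
The difference is 13138 − (-4052) = 17190 cm⁻¹, so high-spin lies lower.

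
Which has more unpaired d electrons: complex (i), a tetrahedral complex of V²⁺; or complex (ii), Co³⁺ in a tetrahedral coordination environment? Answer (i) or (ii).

(i): V is in group 5, so V²⁺ is d³ (5 − 2 = 3); With tetrahedral geometry the complex is necessarily high-spin; e² t₂¹ → 3 unpaired.
(ii): Co³⁺: group 9, so d-count = 9 − 3 = 6; With tetrahedral geometry the complex is necessarily high-spin; e^3 t2^3 → 4 unpaired.
So (ii) has more unpaired electrons.

(ii)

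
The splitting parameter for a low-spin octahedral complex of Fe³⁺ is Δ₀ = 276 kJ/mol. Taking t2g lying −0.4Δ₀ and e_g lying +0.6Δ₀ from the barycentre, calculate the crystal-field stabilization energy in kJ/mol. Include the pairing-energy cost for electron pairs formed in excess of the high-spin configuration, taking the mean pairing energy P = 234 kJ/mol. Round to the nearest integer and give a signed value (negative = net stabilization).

Fe³⁺: group 8, so d-count = 8 − 3 = 5.
The d⁵ electrons fill as t2g^5 e_g^0.
Orbital CFSE = 5(-0.4) + 0(0.6) = -2.0Δ₀ = -2.0 × 276 = -552 kJ/mol.
Relative to high-spin t2g^3 e_g^2 (0 paired), the low-spin configuration has 2 additional pairs, contributing +2 × 234 = +468 kJ/mol.
Net CFSE = -552 + 468 = -84 kJ/mol.

-84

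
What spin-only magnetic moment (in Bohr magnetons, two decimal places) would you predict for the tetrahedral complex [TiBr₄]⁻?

Each Br⁻ contributes -1; 4 × (-1) = -4. With overall charge -1, Ti is in the +3 oxidation state.
Group 4 minus oxidation state +3 gives a d¹ configuration for Ti³⁺.
Tetrahedral splitting is small, so the complex is high-spin.
Configuration: e¹ t₂⁰ → 1 unpaired electron.
μ(spin-only) = √[1(1+2)] = √3 ≈ 1.73 Bohr magnetons.

1.73 Bohr magnetons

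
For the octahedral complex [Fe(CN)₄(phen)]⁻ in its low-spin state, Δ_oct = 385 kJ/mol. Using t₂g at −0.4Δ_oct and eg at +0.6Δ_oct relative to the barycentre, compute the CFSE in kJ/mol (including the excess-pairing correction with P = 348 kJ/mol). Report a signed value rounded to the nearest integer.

Ligand charges: 4×(-1) from CN⁻ and 1×(+0) from phen sum to -4; with overall charge -1, Fe is +3.
Fe³⁺: group 8, so d-count = 8 − 3 = 5.
Configuration: t₂g⁵ eg⁰.
CFSE(orbital) = 5×(-0.4Δ_oct) + 0×(0.6Δ_oct) = -2.0Δ_oct; with Δ_oct = 385 kJ/mol that is -770 kJ/mol.
Relative to high-spin t₂g³ eg² (0 paired), the low-spin configuration has 2 additional pairs, contributing +2 × 348 = +696 kJ/mol.
Net CFSE = -770 + 696 = -74 kJ/mol.

-74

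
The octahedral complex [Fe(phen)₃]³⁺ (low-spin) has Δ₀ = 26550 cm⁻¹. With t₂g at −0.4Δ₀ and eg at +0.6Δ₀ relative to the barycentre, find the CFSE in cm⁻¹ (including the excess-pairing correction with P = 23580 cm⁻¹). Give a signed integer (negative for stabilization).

-5940

phen is neutral, so the +3 overall charge sits on Fe: oxidation state +3.
Fe sits in group 8; removing 3 electrons leaves Fe³⁺ with 8 − 3 = 5 d electrons.
The d⁵ electrons fill as t₂g⁵ eg⁰.
The orbital stabilization is -2.0Δ₀ = -2.0 × 26550 = -53100 cm⁻¹.
Relative to high-spin t₂g³ eg² (0 paired), the low-spin configuration has 2 additional pairs, contributing +2 × 23580 = +47160 cm⁻¹.
Combining: -53100 + 47160 = -5940 cm⁻¹.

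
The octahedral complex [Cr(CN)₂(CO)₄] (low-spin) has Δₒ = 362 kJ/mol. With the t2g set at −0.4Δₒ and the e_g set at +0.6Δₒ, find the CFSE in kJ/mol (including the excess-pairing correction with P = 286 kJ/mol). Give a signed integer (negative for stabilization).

Ligand charges: 2×(-1) from CN⁻ and 4×(+0) from CO sum to -2; with overall charge +0, Cr is +2.
Cr is in group 6, so Cr²⁺ is d⁴ (6 − 2 = 4).
Configuration: t2g^4 e_g^0.
Orbital CFSE = 4(-0.4) + 0(0.6) = -1.6Δₒ = -1.6 × 362 = -579 kJ/mol.
Pairing penalty: 1 pair vs 0 in the high-spin reference → 1 extra × P = 286 kJ/mol.
Combining: -579 + 286 = -293 kJ/mol.

-293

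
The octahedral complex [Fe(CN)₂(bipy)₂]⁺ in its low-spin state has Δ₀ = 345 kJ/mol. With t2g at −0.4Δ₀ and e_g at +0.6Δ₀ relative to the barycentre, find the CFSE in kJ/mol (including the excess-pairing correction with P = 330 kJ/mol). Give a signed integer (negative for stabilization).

Ligand charges: 2×(-1) from CN⁻ and 2×(+0) from bipy sum to -2; with overall charge +1, Fe is +3.
Group 8 minus oxidation state +3 gives a d⁵ configuration for Fe³⁺.
Electron filling gives t2g^5 e_g^0.
The orbital stabilization is -2.0Δ₀ = -2.0 × 345 = -690 kJ/mol.
High-spin d⁵ would be t2g^3 e_g^2 with 0 pairs; low-spin has 2, so 2 excess pairs cost +2P = +660 kJ/mol.
Combining: -690 + 660 = -30 kJ/mol.

-30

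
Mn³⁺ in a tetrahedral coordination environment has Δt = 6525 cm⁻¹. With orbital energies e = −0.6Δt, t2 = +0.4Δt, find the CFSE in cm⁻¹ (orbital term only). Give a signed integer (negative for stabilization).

-2610

Mn³⁺: group 7, so d-count = 7 − 3 = 4.
Tetrahedral fields are weak (Δₜ ≈ 4/9 Δₒ), so electrons fill high-spin.
Configuration: e^2 t2^2.
The orbital stabilization is -0.4Δt = -0.4 × 6525 = -2610 cm⁻¹.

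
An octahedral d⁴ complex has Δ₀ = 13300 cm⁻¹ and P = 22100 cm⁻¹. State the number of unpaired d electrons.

4

Since Δ₀ = 13300 cm⁻¹ < P = 22100 cm⁻¹, the complex adopts the high-spin configuration.
Configuration: t2g^3 e_g^1.
Unpaired electrons: 4.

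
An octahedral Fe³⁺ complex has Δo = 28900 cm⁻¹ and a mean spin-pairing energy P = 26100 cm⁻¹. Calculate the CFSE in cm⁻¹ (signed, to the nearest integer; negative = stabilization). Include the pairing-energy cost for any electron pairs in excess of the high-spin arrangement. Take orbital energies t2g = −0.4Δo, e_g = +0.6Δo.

-5600

Fe³⁺: group 8, so d-count = 8 − 3 = 5.
Since Δo = 28900 cm⁻¹ > P = 26100 cm⁻¹, the complex adopts the low-spin configuration.
Configuration: t2g^5 e_g^0.
Orbital CFSE = -2.0Δo = -2.0 × 28900 = -57800 cm⁻¹.
Excess pairs vs high-spin: 2 − 0 = 2; pairing cost = +52200 cm⁻¹.
Net CFSE = -57800 + 52200 = -5600 cm⁻¹.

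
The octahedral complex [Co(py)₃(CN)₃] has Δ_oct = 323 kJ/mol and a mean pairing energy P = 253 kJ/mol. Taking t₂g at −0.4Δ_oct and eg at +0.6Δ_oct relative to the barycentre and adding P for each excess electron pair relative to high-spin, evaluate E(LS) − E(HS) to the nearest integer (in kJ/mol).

-140

Ligand charges: 3×(+0) from py and 3×(-1) from CN⁻ sum to -3; with overall charge +0, Co is +3.
Co³⁺: group 9, so d-count = 9 − 3 = 6.
High-spin: t₂g⁴ eg², CFSE = -0.4Δ_oct = -129 kJ/mol.
Low-spin t₂g⁶ eg⁰ gives -2.4Δ_oct = -775 kJ/mol, but forming 2 extra pairs costs 2P = 506 kJ/mol, so E(LS) = -775 + 506 = -269 kJ/mol.
E(LS) − E(HS) = -269 − (-129) = -140 kJ/mol.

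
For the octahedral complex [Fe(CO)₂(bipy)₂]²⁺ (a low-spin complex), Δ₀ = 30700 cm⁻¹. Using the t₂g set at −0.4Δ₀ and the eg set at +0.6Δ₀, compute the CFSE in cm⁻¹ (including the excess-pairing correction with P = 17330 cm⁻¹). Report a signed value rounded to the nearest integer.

-39020

Ligand charges: 2×(+0) from CO and 2×(+0) from bipy sum to +0; with overall charge +2, Fe is +2.
Fe sits in group 8; removing 2 electrons leaves Fe²⁺ with 8 − 2 = 6 d electrons.
Configuration: t₂g⁶ eg⁰.
The orbital stabilization is -2.4Δ₀ = -2.4 × 30700 = -73680 cm⁻¹.
Relative to high-spin t₂g⁴ eg² (1 paired), the low-spin configuration has 2 additional pairs, contributing +2 × 17330 = +34660 cm⁻¹.
Overall CFSE = -73680 + 34660 = -39020 cm⁻¹.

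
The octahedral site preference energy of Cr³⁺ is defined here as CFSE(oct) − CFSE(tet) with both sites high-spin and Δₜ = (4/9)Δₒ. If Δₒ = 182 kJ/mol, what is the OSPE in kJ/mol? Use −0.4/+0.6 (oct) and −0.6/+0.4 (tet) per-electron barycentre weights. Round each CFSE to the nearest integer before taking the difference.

-153

Cr is in group 6, so Cr³⁺ is d³ (6 − 3 = 3).
Octahedral high-spin t₂g³ eg⁰: CFSE = -1.2 × 182 = -218 kJ/mol.
Tetrahedral e² t₂¹ gives -0.8Δₜ = -0.8 × (4/9) × 182 = -65 kJ/mol.
Subtracting, OSPE = -218 − (-65) = -153 kJ/mol.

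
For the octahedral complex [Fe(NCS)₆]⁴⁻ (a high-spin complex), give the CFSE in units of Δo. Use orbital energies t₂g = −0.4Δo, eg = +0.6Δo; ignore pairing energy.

-0.4 Δo

Each NCS⁻ contributes -1; 6 × (-1) = -6. With overall charge -4, Fe is in the +2 oxidation state.
Fe is in group 8, so Fe²⁺ is d⁶ (8 − 2 = 6).
Configuration: t₂g⁴ eg².
CFSE = 4(-0.4Δo) + 2(0.6Δo) = -1.6Δo + 1.2Δo = -0.4Δo.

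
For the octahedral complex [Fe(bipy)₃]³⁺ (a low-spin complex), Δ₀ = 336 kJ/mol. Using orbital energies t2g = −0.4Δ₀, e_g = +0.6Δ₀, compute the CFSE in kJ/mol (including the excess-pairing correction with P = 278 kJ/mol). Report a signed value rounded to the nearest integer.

bipy is neutral, so the +3 overall charge sits on Fe: oxidation state +3.
Fe³⁺: group 8, so d-count = 8 − 3 = 5.
The d⁵ electrons fill as t2g^5 e_g^0.
CFSE(orbital) = 5×(-0.4Δ₀) + 0×(0.6Δ₀) = -2.0Δ₀; with Δ₀ = 336 kJ/mol that is -672 kJ/mol.
Pairing penalty: 2 pairs vs 0 in the high-spin reference → 2 extra × P = 556 kJ/mol.
Net CFSE = -672 + 556 = -116 kJ/mol.

-116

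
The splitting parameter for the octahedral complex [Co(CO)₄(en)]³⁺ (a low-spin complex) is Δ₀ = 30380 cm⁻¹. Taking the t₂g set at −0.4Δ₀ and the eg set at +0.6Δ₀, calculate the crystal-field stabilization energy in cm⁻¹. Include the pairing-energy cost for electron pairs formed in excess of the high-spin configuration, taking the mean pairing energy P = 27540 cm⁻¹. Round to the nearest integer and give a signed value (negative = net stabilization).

-17832

Ligand charges: 4×(+0) from CO and 1×(+0) from en sum to +0; with overall charge +3, Co is +3.
Co sits in group 9; removing 3 electrons leaves Co³⁺ with 9 − 3 = 6 d electrons.
Electron filling gives t₂g⁶ eg⁰.
Orbital CFSE = 6(-0.4) + 0(0.6) = -2.4Δ₀ = -2.4 × 30380 = -72912 cm⁻¹.
Pairing penalty: 3 pairs vs 1 in the high-spin reference → 2 extra × P = 55080 cm⁻¹.
Net CFSE = -72912 + 55080 = -17832 cm⁻¹.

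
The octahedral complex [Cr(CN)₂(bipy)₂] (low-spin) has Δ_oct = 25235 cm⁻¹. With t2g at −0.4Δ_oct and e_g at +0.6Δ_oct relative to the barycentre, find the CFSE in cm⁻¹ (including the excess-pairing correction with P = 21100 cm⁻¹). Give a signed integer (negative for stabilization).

Ligand charges: 2×(-1) from CN⁻ and 2×(+0) from bipy sum to -2; with overall charge +0, Cr is +2.
Cr sits in group 6; removing 2 electrons leaves Cr²⁺ with 6 − 2 = 4 d electrons.
Configuration: t2g^4 e_g^0.
The orbital stabilization is -1.6Δ_oct = -1.6 × 25235 = -40376 cm⁻¹.
Pairing penalty: 1 pair vs 0 in the high-spin reference → 1 extra × P = 21100 cm⁻¹.
Net CFSE = -40376 + 21100 = -19276 cm⁻¹.

-19276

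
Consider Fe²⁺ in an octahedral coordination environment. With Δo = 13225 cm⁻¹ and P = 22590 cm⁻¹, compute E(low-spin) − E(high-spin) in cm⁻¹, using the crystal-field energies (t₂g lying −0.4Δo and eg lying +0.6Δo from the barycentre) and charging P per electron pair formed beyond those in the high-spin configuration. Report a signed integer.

Fe²⁺: group 8, so d-count = 8 − 2 = 6.
In the high-spin limit (t₂g⁴ eg²) the orbital term is -0.4Δo = -5290 cm⁻¹, with no excess pairing.
Low-spin t₂g⁶ eg⁰ gives -2.4Δo = -31740 cm⁻¹, but forming 2 extra pairs costs 2P = 45180 cm⁻¹, so E(LS) = -31740 + 45180 = 13440 cm⁻¹.
The difference is 13440 − (-5290) = 18730 cm⁻¹, so high-spin lies lower.

18730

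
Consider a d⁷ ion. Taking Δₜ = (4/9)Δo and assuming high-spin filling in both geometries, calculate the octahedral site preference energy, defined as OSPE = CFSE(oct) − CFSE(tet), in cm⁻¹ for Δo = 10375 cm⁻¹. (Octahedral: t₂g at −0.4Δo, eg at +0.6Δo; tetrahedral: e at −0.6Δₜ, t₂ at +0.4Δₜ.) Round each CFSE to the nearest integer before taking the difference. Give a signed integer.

Octahedral (high-spin): t2g^5 e_g^2, CFSE = 5(−0.4) + 2(+0.6) = -0.8Δo = -0.8 × 10375 = -8300 cm⁻¹.
In a tetrahedral site the filling is e^4 t2^3: CFSE(tet) = -1.2Δₜ = -1.2 × (4/9)(10375) = -5533 cm⁻¹.
OSPE = CFSE(oct) − CFSE(tet) = -8300 − (-5533) = -2767 cm⁻¹.

-2767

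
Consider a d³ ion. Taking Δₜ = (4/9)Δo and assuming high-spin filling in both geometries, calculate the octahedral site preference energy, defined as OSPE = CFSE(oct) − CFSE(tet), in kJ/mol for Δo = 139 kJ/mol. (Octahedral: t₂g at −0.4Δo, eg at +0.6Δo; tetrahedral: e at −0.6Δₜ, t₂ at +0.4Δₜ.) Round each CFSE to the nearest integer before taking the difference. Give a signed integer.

In an octahedral site d³ (HS) is t2g^3 e_g^0, giving CFSE(oct) = -1.2Δo = -167 kJ/mol.
Tetrahedral: e^2 t2^1, CFSE = 2(−0.6) + 1(+0.4) = -0.8Δₜ = -0.8 × (4/9) × 139 = -49 kJ/mol.
Subtracting, OSPE = -167 − (-49) = -118 kJ/mol.

-118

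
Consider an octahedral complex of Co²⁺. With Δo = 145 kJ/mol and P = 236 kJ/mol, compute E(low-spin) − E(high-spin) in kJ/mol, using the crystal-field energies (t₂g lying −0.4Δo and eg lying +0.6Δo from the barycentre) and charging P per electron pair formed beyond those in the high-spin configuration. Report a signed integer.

Group 9 minus oxidation state +2 gives a d⁷ configuration for Co²⁺.
High-spin: t₂g⁵ eg², CFSE = -0.8Δo = -116 kJ/mol.
For low-spin the configuration is t₂g⁶ eg¹: orbital energy -1.8 × 145 = -261 kJ/mol, and 1 additional pair relative to high-spin adds 236 kJ/mol, giving -25 kJ/mol.
Thus E(LS) − E(HS) = 91 kJ/mol.

91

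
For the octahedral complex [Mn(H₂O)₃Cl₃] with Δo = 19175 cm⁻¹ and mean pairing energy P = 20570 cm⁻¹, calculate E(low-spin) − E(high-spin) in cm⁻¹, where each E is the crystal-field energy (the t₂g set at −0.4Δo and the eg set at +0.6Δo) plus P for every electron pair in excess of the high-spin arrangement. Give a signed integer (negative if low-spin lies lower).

Ligand charges: 3×(+0) from H₂O and 3×(-1) from Cl⁻ sum to -3; with overall charge +0, Mn is +3.
Group 7 minus oxidation state +3 gives a d⁴ configuration for Mn³⁺.
High-spin d⁴ fills as t₂g³ eg¹ with CFSE 3(−0.4) + 1(+0.6) = -0.6Δo = -11505 cm⁻¹.
Low-spin: t₂g⁴ eg⁰, orbital CFSE = -1.6Δo = -30680 cm⁻¹; plus 1 excess pair × P = +20570 cm⁻¹; total -10110 cm⁻¹.
Thus E(LS) − E(HS) = 1395 cm⁻¹.

1395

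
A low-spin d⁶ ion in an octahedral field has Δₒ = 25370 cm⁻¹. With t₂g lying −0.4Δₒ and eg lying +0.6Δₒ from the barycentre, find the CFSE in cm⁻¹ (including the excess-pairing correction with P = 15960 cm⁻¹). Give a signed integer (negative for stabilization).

Electron filling gives t₂g⁶ eg⁰.
CFSE(orbital) = 6×(-0.4Δₒ) + 0×(0.6Δₒ) = -2.4Δₒ; with Δₒ = 25370 cm⁻¹ that is -60888 cm⁻¹.
High-spin d⁶ would be t₂g⁴ eg² with 1 pair; low-spin has 3, so 2 excess pairs cost +2P = +31920 cm⁻¹.
Net CFSE = -60888 + 31920 = -28968 cm⁻¹.

-28968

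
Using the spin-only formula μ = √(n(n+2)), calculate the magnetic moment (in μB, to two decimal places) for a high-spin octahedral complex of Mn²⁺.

Mn sits in group 7; removing 2 electrons leaves Mn²⁺ with 7 − 2 = 5 d electrons.
Configuration: t2g^3 e_g^2 → 5 unpaired electrons.
μ(spin-only) = √[5(5+2)] = √35 ≈ 5.92 μB.

5.92 μB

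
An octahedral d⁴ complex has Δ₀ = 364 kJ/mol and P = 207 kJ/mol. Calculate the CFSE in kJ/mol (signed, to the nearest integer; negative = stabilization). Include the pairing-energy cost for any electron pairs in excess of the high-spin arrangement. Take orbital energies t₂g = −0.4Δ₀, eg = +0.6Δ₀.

With Δ₀ > P the complex is low-spin.
That gives t₂g⁴ eg⁰.
Orbital CFSE = -1.6Δ₀ = -1.6 × 364 = -582 kJ/mol.
Excess pairs vs high-spin: 1 − 0 = 1; pairing cost = +207 kJ/mol.
Net CFSE = -582 + 207 = -375 kJ/mol.

-375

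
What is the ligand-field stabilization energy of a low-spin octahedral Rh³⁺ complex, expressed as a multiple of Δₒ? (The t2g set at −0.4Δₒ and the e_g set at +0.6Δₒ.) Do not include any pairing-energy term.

-2.4 Δₒ

Rh is in group 9, so Rh³⁺ is d⁶ (9 − 3 = 6).
Configuration: t2g^6 e_g^0.
CFSE = 6(-0.4Δₒ) + 0(0.6Δₒ) = -2.4Δₒ + 0.0Δₒ = -2.4Δₒ.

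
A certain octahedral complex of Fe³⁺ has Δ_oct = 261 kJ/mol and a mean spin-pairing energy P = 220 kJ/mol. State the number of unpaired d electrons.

1

Fe is in group 8, so Fe³⁺ is d⁵ (8 − 3 = 5).
With Δ_oct > P the complex is low-spin.
That gives t₂g⁵ eg⁰.
Unpaired electrons: 1.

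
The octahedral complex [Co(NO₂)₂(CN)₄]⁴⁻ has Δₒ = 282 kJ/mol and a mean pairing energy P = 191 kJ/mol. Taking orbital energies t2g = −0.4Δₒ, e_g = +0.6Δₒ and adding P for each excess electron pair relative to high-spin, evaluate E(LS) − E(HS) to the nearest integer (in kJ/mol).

Ligand charges: 2×(-1) from NO₂⁻ and 4×(-1) from CN⁻ sum to -6; with overall charge -4, Co is +2.
Co²⁺: group 9, so d-count = 9 − 2 = 7.
High-spin: t2g^5 e_g^2, CFSE = -0.8Δₒ = -226 kJ/mol.
For low-spin the configuration is t2g^6 e_g^1: orbital energy -1.8 × 282 = -508 kJ/mol, and 1 additional pair relative to high-spin adds 191 kJ/mol, giving -317 kJ/mol.
E(LS) − E(HS) = -317 − (-226) = -91 kJ/mol.

-91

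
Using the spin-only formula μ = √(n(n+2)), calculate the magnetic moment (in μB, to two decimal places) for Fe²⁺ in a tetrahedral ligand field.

Fe is in group 8, so Fe²⁺ is d⁶ (8 − 2 = 6).
Tetrahedral fields are weak (Δₜ ≈ 4/9 Δₒ), so electrons fill high-spin.
Configuration: e³ t₂³ → 4 unpaired electrons.
μ(spin-only) = √[4(4+2)] = √24 ≈ 4.90 μB.

4.90 μB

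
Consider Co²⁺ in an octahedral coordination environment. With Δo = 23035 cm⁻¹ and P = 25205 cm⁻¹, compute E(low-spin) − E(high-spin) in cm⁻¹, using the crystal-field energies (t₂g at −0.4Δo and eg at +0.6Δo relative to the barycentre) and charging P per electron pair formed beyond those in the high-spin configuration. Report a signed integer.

Co is in group 9, so Co²⁺ is d⁷ (9 − 2 = 7).
High-spin d⁷ fills as t₂g⁵ eg² with CFSE 5(−0.4) + 2(+0.6) = -0.8Δo = -18428 cm⁻¹.
Low-spin t₂g⁶ eg¹ gives -1.8Δo = -41463 cm⁻¹, but forming 1 extra pair costs 1P = 25205 cm⁻¹, so E(LS) = -41463 + 25205 = -16258 cm⁻¹.
Thus E(LS) − E(HS) = 2170 cm⁻¹.

2170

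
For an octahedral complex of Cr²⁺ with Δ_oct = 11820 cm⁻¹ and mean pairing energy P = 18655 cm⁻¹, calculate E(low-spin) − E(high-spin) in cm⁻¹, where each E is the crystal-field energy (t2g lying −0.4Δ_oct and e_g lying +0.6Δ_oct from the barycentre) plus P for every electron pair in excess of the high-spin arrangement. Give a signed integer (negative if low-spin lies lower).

6835

Cr sits in group 6; removing 2 electrons leaves Cr²⁺ with 6 − 2 = 4 d electrons.
In the high-spin limit (t2g^3 e_g^1) the orbital term is -0.6Δ_oct = -7092 cm⁻¹, with no excess pairing.
Low-spin t2g^4 e_g^0 gives -1.6Δ_oct = -18912 cm⁻¹, but forming 1 extra pair costs 1P = 18655 cm⁻¹, so E(LS) = -18912 + 18655 = -257 cm⁻¹.
E(LS) − E(HS) = -257 − (-7092) = 6835 cm⁻¹.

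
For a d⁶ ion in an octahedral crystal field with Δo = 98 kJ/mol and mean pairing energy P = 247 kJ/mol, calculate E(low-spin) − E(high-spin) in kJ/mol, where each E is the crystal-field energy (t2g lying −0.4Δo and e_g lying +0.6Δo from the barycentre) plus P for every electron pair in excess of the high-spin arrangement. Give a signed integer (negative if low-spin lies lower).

298

High-spin: t2g^4 e_g^2, CFSE = -0.4Δo = -39 kJ/mol.
Low-spin: t2g^6 e_g^0, orbital CFSE = -2.4Δo = -235 kJ/mol; plus 2 excess pairs × P = +494 kJ/mol; total 259 kJ/mol.
E(LS) − E(HS) = 259 − (-39) = 298 kJ/mol.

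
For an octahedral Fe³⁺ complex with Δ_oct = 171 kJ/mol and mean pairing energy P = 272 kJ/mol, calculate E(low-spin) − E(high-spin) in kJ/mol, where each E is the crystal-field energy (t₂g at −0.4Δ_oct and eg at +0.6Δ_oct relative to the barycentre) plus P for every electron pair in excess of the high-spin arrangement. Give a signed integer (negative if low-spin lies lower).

202

Fe³⁺: group 8, so d-count = 8 − 3 = 5.
High-spin: t₂g³ eg², CFSE = 0.0Δ_oct = 0 kJ/mol.
Low-spin: t₂g⁵ eg⁰, orbital CFSE = -2.0Δ_oct = -342 kJ/mol; plus 2 excess pairs × P = +544 kJ/mol; total 202 kJ/mol.
The difference is 202 − (0) = 202 kJ/mol, so high-spin lies lower.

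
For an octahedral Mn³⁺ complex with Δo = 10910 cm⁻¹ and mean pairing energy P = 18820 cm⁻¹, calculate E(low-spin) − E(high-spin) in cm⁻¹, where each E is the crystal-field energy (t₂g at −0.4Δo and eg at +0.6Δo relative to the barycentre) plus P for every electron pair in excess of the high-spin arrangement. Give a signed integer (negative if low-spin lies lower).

7910

Mn³⁺: group 7, so d-count = 7 − 3 = 4.
High-spin d⁴ fills as t₂g³ eg¹ with CFSE 3(−0.4) + 1(+0.6) = -0.6Δo = -6546 cm⁻¹.
Low-spin: t₂g⁴ eg⁰, orbital CFSE = -1.6Δo = -17456 cm⁻¹; plus 1 excess pair × P = +18820 cm⁻¹; total 1364 cm⁻¹.
E(LS) − E(HS) = 1364 − (-6546) = 7910 cm⁻¹.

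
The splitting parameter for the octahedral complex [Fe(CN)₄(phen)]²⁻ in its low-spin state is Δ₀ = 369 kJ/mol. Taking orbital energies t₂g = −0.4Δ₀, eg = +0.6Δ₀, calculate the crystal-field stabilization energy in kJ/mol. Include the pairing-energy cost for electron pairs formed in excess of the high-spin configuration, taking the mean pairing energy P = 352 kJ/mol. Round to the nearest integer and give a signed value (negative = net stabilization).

Ligand charges: 4×(-1) from CN⁻ and 1×(+0) from phen sum to -4; with overall charge -2, Fe is +2.
Group 8 minus oxidation state +2 gives a d⁶ configuration for Fe²⁺.
Electron filling gives t₂g⁶ eg⁰.
The orbital stabilization is -2.4Δ₀ = -2.4 × 369 = -886 kJ/mol.
Pairing penalty: 3 pairs vs 1 in the high-spin reference → 2 extra × P = 704 kJ/mol.
Combining: -886 + 704 = -182 kJ/mol.

-182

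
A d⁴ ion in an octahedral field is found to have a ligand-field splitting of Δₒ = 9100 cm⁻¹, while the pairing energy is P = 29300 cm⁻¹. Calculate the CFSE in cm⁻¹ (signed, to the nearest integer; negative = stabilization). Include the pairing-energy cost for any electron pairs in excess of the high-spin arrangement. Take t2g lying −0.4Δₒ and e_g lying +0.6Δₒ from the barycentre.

-5460

Δₒ < P, so pairing is avoided: the ground state is high-spin.
Filling d⁴ accordingly: t2g^3 e_g^1.
Orbital CFSE = -0.6Δₒ = -0.6 × 9100 = -5460 cm⁻¹.
High-spin has no excess pairs, so no pairing correction applies.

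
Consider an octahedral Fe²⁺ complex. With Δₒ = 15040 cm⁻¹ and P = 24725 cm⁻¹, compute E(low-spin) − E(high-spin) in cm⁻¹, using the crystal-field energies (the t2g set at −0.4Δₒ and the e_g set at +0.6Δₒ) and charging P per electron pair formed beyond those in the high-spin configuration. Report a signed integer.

19370

Fe²⁺: group 8, so d-count = 8 − 2 = 6.
High-spin: t2g^4 e_g^2, CFSE = -0.4Δₒ = -6016 cm⁻¹.
For low-spin the configuration is t2g^6 e_g^0: orbital energy -2.4 × 15040 = -36096 cm⁻¹, and 2 additional pairs relative to high-spin add 49450 cm⁻¹, giving 13354 cm⁻¹.
The difference is 13354 − (-6016) = 19370 cm⁻¹, so high-spin lies lower.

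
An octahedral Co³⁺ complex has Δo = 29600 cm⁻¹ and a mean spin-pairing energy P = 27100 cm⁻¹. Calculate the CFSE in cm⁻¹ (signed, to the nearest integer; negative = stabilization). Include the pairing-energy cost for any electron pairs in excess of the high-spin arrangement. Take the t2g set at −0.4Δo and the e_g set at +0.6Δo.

Co sits in group 9; removing 3 electrons leaves Co³⁺ with 9 − 3 = 6 d electrons.
Δo > P, so pairing is preferred: the ground state is low-spin.
Filling d⁶ accordingly: t2g^6 e_g^0.
Orbital CFSE = -2.4Δo = -2.4 × 29600 = -71040 cm⁻¹.
Excess pairs vs high-spin: 3 − 1 = 2; pairing cost = +54200 cm⁻¹.
Net CFSE = -71040 + 54200 = -16840 cm⁻¹.

-16840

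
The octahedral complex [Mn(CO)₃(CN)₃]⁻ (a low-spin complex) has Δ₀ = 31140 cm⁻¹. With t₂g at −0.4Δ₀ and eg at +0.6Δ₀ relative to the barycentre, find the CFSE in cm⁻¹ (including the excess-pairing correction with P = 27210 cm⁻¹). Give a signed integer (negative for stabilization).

Ligand charges: 3×(+0) from CO and 3×(-1) from CN⁻ sum to -3; with overall charge -1, Mn is +2.
Mn is in group 7, so Mn²⁺ is d⁵ (7 − 2 = 5).
Configuration: t₂g⁵ eg⁰.
Orbital CFSE = 5(-0.4) + 0(0.6) = -2.0Δ₀ = -2.0 × 31140 = -62280 cm⁻¹.
High-spin d⁵ would be t₂g³ eg² with 0 pairs; low-spin has 2, so 2 excess pairs cost +2P = +54420 cm⁻¹.
Net CFSE = -62280 + 54420 = -7860 cm⁻¹.

-7860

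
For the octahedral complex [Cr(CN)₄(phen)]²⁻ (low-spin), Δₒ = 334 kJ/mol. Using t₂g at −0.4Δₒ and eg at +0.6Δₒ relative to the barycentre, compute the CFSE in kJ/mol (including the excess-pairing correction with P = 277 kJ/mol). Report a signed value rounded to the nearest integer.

Ligand charges: 4×(-1) from CN⁻ and 1×(+0) from phen sum to -4; with overall charge -2, Cr is +2.
Group 6 minus oxidation state +2 gives a d⁴ configuration for Cr²⁺.
Configuration: t₂g⁴ eg⁰.
The orbital stabilization is -1.6Δₒ = -1.6 × 334 = -534 kJ/mol.
High-spin d⁴ would be t₂g³ eg¹ with 0 pairs; low-spin has 1, so 1 excess pair costs +1P = +277 kJ/mol.
Combining: -534 + 277 = -257 kJ/mol.

-257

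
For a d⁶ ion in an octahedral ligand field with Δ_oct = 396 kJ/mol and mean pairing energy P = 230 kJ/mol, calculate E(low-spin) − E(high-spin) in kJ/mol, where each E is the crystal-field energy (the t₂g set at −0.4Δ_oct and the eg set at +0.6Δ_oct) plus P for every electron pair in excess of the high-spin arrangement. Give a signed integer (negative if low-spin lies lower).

-332

High-spin: t₂g⁴ eg², CFSE = -0.4Δ_oct = -158 kJ/mol.
For low-spin the configuration is t₂g⁶ eg⁰: orbital energy -2.4 × 396 = -950 kJ/mol, and 2 additional pairs relative to high-spin add 460 kJ/mol, giving -490 kJ/mol.
Thus E(LS) − E(HS) = -332 kJ/mol.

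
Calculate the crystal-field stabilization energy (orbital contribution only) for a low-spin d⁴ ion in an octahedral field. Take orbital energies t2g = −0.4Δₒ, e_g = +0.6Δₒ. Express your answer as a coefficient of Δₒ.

Configuration: t2g^4 e_g^0.
CFSE = 4(-0.4Δₒ) + 0(0.6Δₒ) = -1.6Δₒ + 0.0Δₒ = -1.6Δₒ.

-1.6 Δₒ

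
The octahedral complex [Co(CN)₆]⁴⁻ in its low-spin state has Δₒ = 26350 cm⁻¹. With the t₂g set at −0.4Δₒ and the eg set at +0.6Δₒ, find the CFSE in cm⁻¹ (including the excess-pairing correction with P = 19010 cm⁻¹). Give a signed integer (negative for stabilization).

Each CN⁻ contributes -1; 6 × (-1) = -6. With overall charge -4, Co is in the +2 oxidation state.
Co²⁺: group 9, so d-count = 9 − 2 = 7.
Electron filling gives t₂g⁶ eg¹.
CFSE(orbital) = 6×(-0.4Δₒ) + 1×(0.6Δₒ) = -1.8Δₒ; with Δₒ = 26350 cm⁻¹ that is -47430 cm⁻¹.
High-spin d⁷ would be t₂g⁵ eg² with 2 pairs; low-spin has 3, so 1 excess pair costs +1P = +19010 cm⁻¹.
Overall CFSE = -47430 + 19010 = -28420 cm⁻¹.

-28420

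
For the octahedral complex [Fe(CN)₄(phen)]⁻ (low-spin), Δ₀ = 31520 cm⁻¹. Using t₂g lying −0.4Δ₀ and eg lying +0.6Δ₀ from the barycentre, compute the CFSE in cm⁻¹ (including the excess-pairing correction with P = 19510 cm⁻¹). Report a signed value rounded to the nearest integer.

Ligand charges: 4×(-1) from CN⁻ and 1×(+0) from phen sum to -4; with overall charge -1, Fe is +3.
Fe³⁺: group 8, so d-count = 8 − 3 = 5.
The d⁵ electrons fill as t₂g⁵ eg⁰.
Orbital CFSE = 5(-0.4) + 0(0.6) = -2.0Δ₀ = -2.0 × 31520 = -63040 cm⁻¹.
Relative to high-spin t₂g³ eg² (0 paired), the low-spin configuration has 2 additional pairs, contributing +2 × 19510 = +39020 cm⁻¹.
Net CFSE = -63040 + 39020 = -24020 cm⁻¹.

-24020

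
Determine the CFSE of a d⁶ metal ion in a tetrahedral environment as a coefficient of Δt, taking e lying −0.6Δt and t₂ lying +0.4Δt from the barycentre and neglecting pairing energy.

Tetrahedral splitting is small, so the complex is high-spin.
Configuration: e³ t₂³.
CFSE = 3(-0.6Δt) + 3(0.4Δt) = -1.8Δt + 1.2Δt = -0.6Δt.

-0.6 Δt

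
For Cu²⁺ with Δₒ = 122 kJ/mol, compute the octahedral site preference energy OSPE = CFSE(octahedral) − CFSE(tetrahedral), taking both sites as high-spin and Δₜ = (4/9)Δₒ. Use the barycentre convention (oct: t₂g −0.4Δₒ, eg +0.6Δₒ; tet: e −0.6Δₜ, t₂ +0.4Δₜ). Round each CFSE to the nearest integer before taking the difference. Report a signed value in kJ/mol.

Cu²⁺: group 11, so d-count = 11 − 2 = 9.
In an octahedral site d⁹ (HS) is t2g^6 e_g^3, giving CFSE(oct) = -0.6Δₒ = -73 kJ/mol.
Tetrahedral: e^4 t2^5, CFSE = 4(−0.6) + 5(+0.4) = -0.4Δₜ = -0.4 × (4/9) × 122 = -22 kJ/mol.
Subtracting, OSPE = -73 − (-22) = -51 kJ/mol.

-51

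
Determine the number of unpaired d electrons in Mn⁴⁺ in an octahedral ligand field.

Mn is in group 7, so Mn⁴⁺ is d³ (7 − 4 = 3).
Configuration: t2g^3 e_g^0, giving 3 unpaired electrons.

3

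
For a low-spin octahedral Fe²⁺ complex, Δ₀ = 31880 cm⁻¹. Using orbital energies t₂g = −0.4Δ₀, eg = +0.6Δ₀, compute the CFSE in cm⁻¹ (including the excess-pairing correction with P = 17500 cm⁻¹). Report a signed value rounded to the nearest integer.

-41512

Fe sits in group 8; removing 2 electrons leaves Fe²⁺ with 8 − 2 = 6 d electrons.
Configuration: t₂g⁶ eg⁰.
Orbital CFSE = 6(-0.4) + 0(0.6) = -2.4Δ₀ = -2.4 × 31880 = -76512 cm⁻¹.
Pairing penalty: 3 pairs vs 1 in the high-spin reference → 2 extra × P = 35000 cm⁻¹.
Overall CFSE = -76512 + 35000 = -41512 cm⁻¹.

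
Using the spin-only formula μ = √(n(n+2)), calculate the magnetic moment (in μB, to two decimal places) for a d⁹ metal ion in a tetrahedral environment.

1.73 μB

Tetrahedral splitting is small, so the complex is high-spin.
Configuration: e⁴ t₂⁵ → 1 unpaired electron.
μ(spin-only) = √[1(1+2)] = √3 ≈ 1.73 μB.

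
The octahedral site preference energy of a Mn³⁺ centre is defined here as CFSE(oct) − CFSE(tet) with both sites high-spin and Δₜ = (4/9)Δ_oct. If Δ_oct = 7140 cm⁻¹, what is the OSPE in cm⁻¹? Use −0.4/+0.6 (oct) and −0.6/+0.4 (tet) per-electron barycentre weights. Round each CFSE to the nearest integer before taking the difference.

-3015

Mn sits in group 7; removing 3 electrons leaves Mn³⁺ with 7 − 3 = 4 d electrons.
Octahedral high-spin t2g^3 e_g^1: CFSE = -0.6 × 7140 = -4284 cm⁻¹.
Tetrahedral: e^2 t2^2, CFSE = 2(−0.6) + 2(+0.4) = -0.4Δₜ = -0.4 × (4/9) × 7140 = -1269 cm⁻¹.
OSPE = CFSE(oct) − CFSE(tet) = -4284 − (-1269) = -3015 cm⁻¹.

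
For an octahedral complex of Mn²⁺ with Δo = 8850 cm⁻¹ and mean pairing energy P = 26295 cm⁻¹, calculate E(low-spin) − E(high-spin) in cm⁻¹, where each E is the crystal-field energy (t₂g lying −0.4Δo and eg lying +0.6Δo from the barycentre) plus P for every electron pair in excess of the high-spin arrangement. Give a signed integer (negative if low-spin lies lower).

Mn sits in group 7; removing 2 electrons leaves Mn²⁺ with 7 − 2 = 5 d electrons.
High-spin: t₂g³ eg², CFSE = 0.0Δo = 0 cm⁻¹.
Low-spin t₂g⁵ eg⁰ gives -2.0Δo = -17700 cm⁻¹, but forming 2 extra pairs costs 2P = 52590 cm⁻¹, so E(LS) = -17700 + 52590 = 34890 cm⁻¹.
E(LS) − E(HS) = 34890 − (0) = 34890 cm⁻¹.

34890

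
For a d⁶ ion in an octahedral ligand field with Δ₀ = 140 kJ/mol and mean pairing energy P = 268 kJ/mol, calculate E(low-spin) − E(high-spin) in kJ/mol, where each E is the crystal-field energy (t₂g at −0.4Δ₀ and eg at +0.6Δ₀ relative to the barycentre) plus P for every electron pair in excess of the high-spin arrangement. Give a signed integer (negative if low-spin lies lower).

256

High-spin d⁶ fills as t₂g⁴ eg² with CFSE 4(−0.4) + 2(+0.6) = -0.4Δ₀ = -56 kJ/mol.
For low-spin the configuration is t₂g⁶ eg⁰: orbital energy -2.4 × 140 = -336 kJ/mol, and 2 additional pairs relative to high-spin add 536 kJ/mol, giving 200 kJ/mol.
The difference is 200 − (-56) = 256 kJ/mol, so high-spin lies lower.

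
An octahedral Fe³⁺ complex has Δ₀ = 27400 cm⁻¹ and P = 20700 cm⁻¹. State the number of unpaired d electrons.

1

Group 8 minus oxidation state +3 gives a d⁵ configuration for Fe³⁺.
With Δ₀ > P the complex is low-spin.
Configuration: t₂g⁵ eg⁰.
Unpaired electrons: 1.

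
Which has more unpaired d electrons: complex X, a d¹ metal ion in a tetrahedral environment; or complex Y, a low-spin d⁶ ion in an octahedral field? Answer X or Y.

X: With tetrahedral geometry the complex is necessarily high-spin; e¹ t₂⁰ → 1 unpaired.
Y: t2g^6 e_g^0 → 0 unpaired.
So X has more unpaired electrons.

X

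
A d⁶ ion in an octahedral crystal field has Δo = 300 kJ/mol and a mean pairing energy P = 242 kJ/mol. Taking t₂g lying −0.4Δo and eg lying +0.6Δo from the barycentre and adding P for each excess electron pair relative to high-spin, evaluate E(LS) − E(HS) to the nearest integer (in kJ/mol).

-116

High-spin d⁶ fills as t₂g⁴ eg² with CFSE 4(−0.4) + 2(+0.6) = -0.4Δo = -120 kJ/mol.
For low-spin the configuration is t₂g⁶ eg⁰: orbital energy -2.4 × 300 = -720 kJ/mol, and 2 additional pairs relative to high-spin add 484 kJ/mol, giving -236 kJ/mol.
Thus E(LS) − E(HS) = -116 kJ/mol.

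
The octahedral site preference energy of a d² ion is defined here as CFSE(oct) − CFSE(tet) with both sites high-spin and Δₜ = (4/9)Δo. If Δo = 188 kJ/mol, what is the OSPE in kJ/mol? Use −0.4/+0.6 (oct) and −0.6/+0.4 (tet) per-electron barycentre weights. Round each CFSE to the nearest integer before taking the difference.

-50

Octahedral high-spin t2g^2 e_g^0: CFSE = -0.8 × 188 = -150 kJ/mol.
In a tetrahedral site the filling is e^2 t2^0: CFSE(tet) = -1.2Δₜ = -1.2 × (4/9)(188) = -100 kJ/mol.
OSPE = CFSE(oct) − CFSE(tet) = -150 − (-100) = -50 kJ/mol.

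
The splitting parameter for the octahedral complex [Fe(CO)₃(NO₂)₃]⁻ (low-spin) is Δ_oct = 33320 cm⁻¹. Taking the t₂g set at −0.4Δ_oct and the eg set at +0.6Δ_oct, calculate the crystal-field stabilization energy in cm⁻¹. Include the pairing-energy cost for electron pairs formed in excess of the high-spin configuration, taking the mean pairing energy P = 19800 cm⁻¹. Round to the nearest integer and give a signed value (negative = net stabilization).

-40368

Ligand charges: 3×(+0) from CO and 3×(-1) from NO₂⁻ sum to -3; with overall charge -1, Fe is +2.
Group 8 minus oxidation state +2 gives a d⁶ configuration for Fe²⁺.
The d⁶ electrons fill as t₂g⁶ eg⁰.
CFSE(orbital) = 6×(-0.4Δ_oct) + 0×(0.6Δ_oct) = -2.4Δ_oct; with Δ_oct = 33320 cm⁻¹ that is -79968 cm⁻¹.
Pairing penalty: 3 pairs vs 1 in the high-spin reference → 2 extra × P = 39600 cm⁻¹.
Net CFSE = -79968 + 39600 = -40368 cm⁻¹.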